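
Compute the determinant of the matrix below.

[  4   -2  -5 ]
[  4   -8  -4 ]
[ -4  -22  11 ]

Forward elimination:
R2 <- R2 - (1)*R1:  [  0  -6   1 ]
R3 <- R3 - (-1)*R1:  [   0  -24    6 ]
R3 <- R3 - (4)*R2:  [ 0  0  2 ]
Upper-triangular form:
[ 4  -2  -5 ]
[ 0  -6   1 ]
[ 0   0   2 ]
det(A) = (-1)^0 * (4) * (-6) * (2) = -48  (0 row swaps -> sign +1)

det(A) = -48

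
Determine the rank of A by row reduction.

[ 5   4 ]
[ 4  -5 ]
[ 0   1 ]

rank(A) = 2

Row reduction:
R2 <- R2 - (4/5)*R1:  [     0  -41/5 ]
R3 <- R3 - (-5/41)*R2:  [ 0  0 ]
Row echelon form:
[ 5      4 ]
[ 0  -41/5 ]
[ 0      0 ]
Nonzero rows / pivot columns: 2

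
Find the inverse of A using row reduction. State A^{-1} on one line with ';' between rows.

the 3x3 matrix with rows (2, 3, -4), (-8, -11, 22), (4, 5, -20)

Gauss-Jordan on [A | I]:
R1 <- (1/2)*R1:  [   1  3/2   -2  |  1/2    0    0 ]
R2 <- R2 - (-8)*R1:  [ 0  1  6  |  4  1  0 ]
R3 <- R3 - (4)*R1:  [   0   -1  -12  |   -2    0    1 ]
R1 <- R1 - (3/2)*R2:  [     1      0    -11  |  -11/2   -3/2      0 ]
R3 <- R3 - (-1)*R2:  [  0   0  -6  |   2   1   1 ]
R3 <- (1/-6)*R3:  [    0     0     1  |  -1/3  -1/6  -1/6 ]
R1 <- R1 - (-11)*R3:  [     1      0      0  |  -55/6  -10/3  -11/6 ]
R2 <- R2 - (6)*R3:  [ 0  1  0  |  6  2  1 ]
Right block of [I | A^{-1}] is the inverse:
[ -55/6  -10/3  -11/6 ]
[     6      2      1 ]
[  -1/3   -1/6   -1/6 ]

inverse = [-55/6 -10/3 -11/6; 6 2 1; -1/3 -1/6 -1/6]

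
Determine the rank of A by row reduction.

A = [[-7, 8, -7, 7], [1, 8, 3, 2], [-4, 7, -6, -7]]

rank(A) = 3

Row reduction:
R2 <- R2 - (-1/7)*R1:  [    0  64/7     2     3 ]
R3 <- R3 - (4/7)*R1:  [    0  17/7    -2   -11 ]
R3 <- R3 - (17/64)*R2:  [       0        0   -81/32  -755/64 ]
Row echelon form:
[ -7     8      -7        7 ]
[  0  64/7       2        3 ]
[  0     0  -81/32  -755/64 ]
Nonzero rows / pivot columns: 3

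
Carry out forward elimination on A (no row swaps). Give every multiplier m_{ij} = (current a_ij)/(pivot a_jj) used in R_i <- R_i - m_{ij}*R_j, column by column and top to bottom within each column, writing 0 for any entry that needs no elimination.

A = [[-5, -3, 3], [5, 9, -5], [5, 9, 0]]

Forward elimination:
R2 <- R2 - (-1)*R1:  [  0   6  -2 ]
R3 <- R3 - (-1)*R1:  [ 0  6  3 ]
R3 <- R3 - (1)*R2:  [ 0  0  5 ]
Multipliers (in order of application): m_{21} = -1, m_{31} = -1, m_{32} = 1

multipliers: -1, -1, 1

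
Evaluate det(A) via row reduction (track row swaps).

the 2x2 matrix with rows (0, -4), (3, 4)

Forward elimination:
R1 <-> R2   (pivot in column 1 was zero)
[ 3   4 ]
[ 0  -4 ]
Upper-triangular form:
[ 3   4 ]
[ 0  -4 ]
det(A) = (-1)^1 * (3) * (-4) = 12  (1 row swap -> sign -1)

det(A) = 12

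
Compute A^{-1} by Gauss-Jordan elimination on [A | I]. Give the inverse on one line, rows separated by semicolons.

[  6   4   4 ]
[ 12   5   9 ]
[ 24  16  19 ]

inverse = [49/54 2/9 -8/27; 2/9 -1/3 1/9; -4/3 0 1/3]

Gauss-Jordan on [A | I]:
R1 <- (1/6)*R1:  [   1  2/3  2/3  |  1/6    0    0 ]
R2 <- R2 - (12)*R1:  [  0  -3   1  |  -2   1   0 ]
R3 <- R3 - (24)*R1:  [  0   0   3  |  -4   0   1 ]
R2 <- (1/-3)*R2:  [    0     1  -1/3  |   2/3  -1/3     0 ]
R1 <- R1 - (2/3)*R2:  [     1      0    8/9  |  -5/18    2/9      0 ]
R3 <- (1/3)*R3:  [    0     0     1  |  -4/3     0   1/3 ]
R1 <- R1 - (8/9)*R3:  [     1      0      0  |  49/54    2/9  -8/27 ]
R2 <- R2 - (-1/3)*R3:  [    0     1     0  |   2/9  -1/3   1/9 ]
Right block of [I | A^{-1}] is the inverse:
[ 49/54   2/9  -8/27 ]
[   2/9  -1/3    1/9 ]
[  -4/3     0    1/3 ]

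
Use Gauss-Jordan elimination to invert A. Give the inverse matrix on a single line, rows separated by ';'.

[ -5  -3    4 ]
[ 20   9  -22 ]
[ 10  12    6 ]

Gauss-Jordan on [A | I]:
R1 <- (1/-5)*R1:  [    1   3/5  -4/5  |  -1/5     0     0 ]
R2 <- R2 - (20)*R1:  [  0  -3  -6  |   4   1   0 ]
R3 <- R3 - (10)*R1:  [  0   6  14  |   2   0   1 ]
R2 <- (1/-3)*R2:  [    0     1     2  |  -4/3  -1/3     0 ]
R1 <- R1 - (3/5)*R2:  [   1    0   -2  |  3/5  1/5    0 ]
R3 <- R3 - (6)*R2:  [  0   0   2  |  10   2   1 ]
R3 <- (1/2)*R3:  [   0    0    1  |    5    1  1/2 ]
R1 <- R1 - (-2)*R3:  [    1     0     0  |  53/5  11/5     1 ]
R2 <- R2 - (2)*R3:  [     0      1      0  |  -34/3   -7/3     -1 ]
Right block of [I | A^{-1}] is the inverse:
[  53/5  11/5    1 ]
[ -34/3  -7/3   -1 ]
[     5     1  1/2 ]

inverse = [53/5 11/5 1; -34/3 -7/3 -1; 5 1 1/2]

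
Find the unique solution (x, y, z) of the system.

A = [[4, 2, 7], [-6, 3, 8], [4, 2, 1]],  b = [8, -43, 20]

Forward elimination on [A|b]:
R2 <- R2 - (-3/2)*R1:  [    0     6  37/2   -31 ]
R3 <- R3 - (1)*R1:  [  0   0  -6  12 ]
Row echelon form:
[ 4  2     7  |    8 ]
[ 0  6  37/2  |  -31 ]
[ 0  0    -6  |   12 ]
Back-substitution:
z = (12) / -6 = -2
y = (-31 - (37/2)*(-2)) / 6 = 1
x = (8 - (2)*(1) - (7)*(-2)) / 4 = 5

(5, 1, -2)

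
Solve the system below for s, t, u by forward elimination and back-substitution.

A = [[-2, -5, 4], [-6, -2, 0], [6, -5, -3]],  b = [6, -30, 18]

(5, 0, 4)

Forward elimination on [A|b]:
R2 <- R2 - (3)*R1:  [   0   13  -12  -48 ]
R3 <- R3 - (-3)*R1:  [   0  -20    9   36 ]
R3 <- R3 - (-20/13)*R2:  [       0        0  -123/13  -492/13 ]
Row echelon form:
[ -2  -5        4  |        6 ]
[  0  13      -12  |      -48 ]
[  0   0  -123/13  |  -492/13 ]
Back-substitution:
u = (-492/13) / (-123/13) = 4
t = (-48 - (-12)*(4)) / 13 = 0
s = (6 - (-5)*(0) - (4)*(4)) / -2 = 5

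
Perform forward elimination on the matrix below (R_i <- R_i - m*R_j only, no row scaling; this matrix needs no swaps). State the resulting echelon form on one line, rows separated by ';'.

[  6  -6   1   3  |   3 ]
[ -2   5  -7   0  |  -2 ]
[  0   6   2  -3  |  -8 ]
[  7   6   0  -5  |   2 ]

Forward elimination:
R2 <- R2 - (-1/3)*R1:  [     0      3  -20/3      1     -1 ]
R4 <- R4 - (7/6)*R1:  [     0     13   -7/6  -17/2   -3/2 ]
R3 <- R3 - (2)*R2:  [    0     0  46/3    -5    -6 ]
R4 <- R4 - (13/3)*R2:  [      0       0  499/18   -77/6    17/6 ]
R4 <- R4 - (499/276)*R3:  [       0        0        0  -349/92   944/69 ]
Row echelon form:
[ 6  -6      1        3  |       3 ]
[ 0   3  -20/3        1  |      -1 ]
[ 0   0   46/3       -5  |      -6 ]
[ 0   0      0  -349/92  |  944/69 ]

REF = [6 -6 1 3 3; 0 3 -20/3 1 -1; 0 0 46/3 -5 -6; 0 0 0 -349/92 944/69]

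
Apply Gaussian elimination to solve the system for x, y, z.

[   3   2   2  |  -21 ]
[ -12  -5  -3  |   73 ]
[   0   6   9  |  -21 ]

Forward elimination on [A|b]:
R2 <- R2 - (-4)*R1:  [   0    3    5  -11 ]
R3 <- R3 - (2)*R2:  [  0   0  -1   1 ]
Row echelon form:
[ 3  2   2  |  -21 ]
[ 0  3   5  |  -11 ]
[ 0  0  -1  |    1 ]
Back-substitution:
z = (1) / -1 = -1
y = (-11 - (5)*(-1)) / 3 = -2
x = (-21 - (2)*(-2) - (2)*(-1)) / 3 = -5

(-5, -2, -1)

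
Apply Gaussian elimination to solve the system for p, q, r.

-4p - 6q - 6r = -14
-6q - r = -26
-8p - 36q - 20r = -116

Forward elimination on [A|b]:
R3 <- R3 - (2)*R1:  [   0  -24   -8  -88 ]
R3 <- R3 - (4)*R2:  [  0   0  -4  16 ]
Row echelon form:
[ -4  -6  -6  |  -14 ]
[  0  -6  -1  |  -26 ]
[  0   0  -4  |   16 ]
Back-substitution:
r = (16) / -4 = -4
q = (-26 - (-1)*(-4)) / -6 = 5
p = (-14 - (-6)*(5) - (-6)*(-4)) / -4 = 2

(2, 5, -4)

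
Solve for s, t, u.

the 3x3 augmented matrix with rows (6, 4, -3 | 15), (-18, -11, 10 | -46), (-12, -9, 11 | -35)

Forward elimination on [A|b]:
R2 <- R2 - (-3)*R1:  [  0   1   1  -1 ]
R3 <- R3 - (-2)*R1:  [  0  -1   5  -5 ]
R3 <- R3 - (-1)*R2:  [  0   0   6  -6 ]
Row echelon form:
[ 6  4  -3  |  15 ]
[ 0  1   1  |  -1 ]
[ 0  0   6  |  -6 ]
Back-substitution:
u = (-6) / 6 = -1
t = (-1 - (1)*(-1)) / 1 = 0
s = (15 - (4)*(0) - (-3)*(-1)) / 6 = 2

(2, 0, -1)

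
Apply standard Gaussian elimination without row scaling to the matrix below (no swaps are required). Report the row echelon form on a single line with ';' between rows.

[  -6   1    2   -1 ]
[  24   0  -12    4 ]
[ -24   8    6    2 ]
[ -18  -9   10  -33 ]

Forward elimination:
R2 <- R2 - (-4)*R1:  [  0   4  -4   0 ]
R3 <- R3 - (4)*R1:  [  0   4  -2   6 ]
R4 <- R4 - (3)*R1:  [   0  -12    4  -30 ]
R3 <- R3 - (1)*R2:  [ 0  0  2  6 ]
R4 <- R4 - (-3)*R2:  [   0    0   -8  -30 ]
R4 <- R4 - (-4)*R3:  [  0   0   0  -6 ]
Row echelon form:
[ -6  1   2  -1 ]
[  0  4  -4   0 ]
[  0  0   2   6 ]
[  0  0   0  -6 ]

REF = [-6 1 2 -1; 0 4 -4 0; 0 0 2 6; 0 0 0 -6]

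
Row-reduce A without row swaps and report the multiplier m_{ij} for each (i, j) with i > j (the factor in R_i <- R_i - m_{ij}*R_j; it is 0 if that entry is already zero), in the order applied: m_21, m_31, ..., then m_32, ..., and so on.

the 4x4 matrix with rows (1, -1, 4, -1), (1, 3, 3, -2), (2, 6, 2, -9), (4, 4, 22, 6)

multipliers: 1, 2, 4, 2, 2, -2

Forward elimination:
R2 <- R2 - (1)*R1:  [  0   4  -1  -1 ]
R3 <- R3 - (2)*R1:  [  0   8  -6  -7 ]
R4 <- R4 - (4)*R1:  [  0   8   6  10 ]
R3 <- R3 - (2)*R2:  [  0   0  -4  -5 ]
R4 <- R4 - (2)*R2:  [  0   0   8  12 ]
R4 <- R4 - (-2)*R3:  [ 0  0  0  2 ]
Multipliers (in order of application): m_{21} = 1, m_{31} = 2, m_{41} = 4, m_{32} = 2, m_{42} = 2, m_{43} = -2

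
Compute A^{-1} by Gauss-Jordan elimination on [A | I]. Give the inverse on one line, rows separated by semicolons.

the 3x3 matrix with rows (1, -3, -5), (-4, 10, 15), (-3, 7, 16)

Gauss-Jordan on [A | I]:
R2 <- R2 - (-4)*R1:  [  0  -2  -5  |   4   1   0 ]
R3 <- R3 - (-3)*R1:  [  0  -2   1  |   3   0   1 ]
R2 <- (1/-2)*R2:  [    0     1   5/2  |    -2  -1/2     0 ]
R1 <- R1 - (-3)*R2:  [    1     0   5/2  |    -5  -3/2     0 ]
R3 <- R3 - (-2)*R2:  [  0   0   6  |  -1  -1   1 ]
R3 <- (1/6)*R3:  [    0     0     1  |  -1/6  -1/6   1/6 ]
R1 <- R1 - (5/2)*R3:  [      1       0       0  |  -55/12  -13/12   -5/12 ]
R2 <- R2 - (5/2)*R3:  [      0       1       0  |  -19/12   -1/12   -5/12 ]
Right block of [I | A^{-1}] is the inverse:
[ -55/12  -13/12  -5/12 ]
[ -19/12   -1/12  -5/12 ]
[   -1/6    -1/6    1/6 ]

inverse = [-55/12 -13/12 -5/12; -19/12 -1/12 -5/12; -1/6 -1/6 1/6]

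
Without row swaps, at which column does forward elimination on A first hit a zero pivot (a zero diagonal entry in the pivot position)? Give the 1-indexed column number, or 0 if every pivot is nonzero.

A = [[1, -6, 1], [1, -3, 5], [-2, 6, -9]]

first zero-pivot column = 0

Naive forward elimination:
R2 <- R2 - (1)*R1:  [ 0  3  4 ]
R3 <- R3 - (-2)*R1:  [  0  -6  -7 ]
R3 <- R3 - (-2)*R2:  [ 0  0  1 ]
All pivots nonzero; naive elimination completes without hitting a zero pivot.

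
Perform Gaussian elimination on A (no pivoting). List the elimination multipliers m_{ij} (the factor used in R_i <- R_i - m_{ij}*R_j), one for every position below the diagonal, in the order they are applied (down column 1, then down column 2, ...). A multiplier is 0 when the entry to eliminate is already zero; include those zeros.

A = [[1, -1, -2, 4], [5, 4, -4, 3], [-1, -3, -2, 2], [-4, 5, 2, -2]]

multipliers: 5, -1, -4, -4/9, 1/9, 5

Forward elimination:
R2 <- R2 - (5)*R1:  [   0    9    6  -17 ]
R3 <- R3 - (-1)*R1:  [  0  -4  -4   6 ]
R4 <- R4 - (-4)*R1:  [  0   1  -6  14 ]
R3 <- R3 - (-4/9)*R2:  [     0      0   -4/3  -14/9 ]
R4 <- R4 - (1/9)*R2:  [     0      0  -20/3  143/9 ]
R4 <- R4 - (5)*R3:  [    0     0     0  71/3 ]
Multipliers (in order of application): m_{21} = 5, m_{31} = -1, m_{41} = -4, m_{32} = -4/9, m_{42} = 1/9, m_{43} = 5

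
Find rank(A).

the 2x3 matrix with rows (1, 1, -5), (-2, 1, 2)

rank(A) = 2

Row reduction:
R2 <- R2 - (-2)*R1:  [  0   3  -8 ]
Row echelon form:
[ 1  1  -5 ]
[ 0  3  -8 ]
Nonzero rows / pivot columns: 2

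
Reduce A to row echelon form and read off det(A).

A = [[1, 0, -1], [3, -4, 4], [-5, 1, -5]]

Forward elimination:
R2 <- R2 - (3)*R1:  [  0  -4   7 ]
R3 <- R3 - (-5)*R1:  [   0    1  -10 ]
R3 <- R3 - (-1/4)*R2:  [     0      0  -33/4 ]
Upper-triangular form:
[ 1   0     -1 ]
[ 0  -4      7 ]
[ 0   0  -33/4 ]
det(A) = (-1)^0 * (1) * (-4) * (-33/4) = 33  (0 row swaps -> sign +1)

det(A) = 33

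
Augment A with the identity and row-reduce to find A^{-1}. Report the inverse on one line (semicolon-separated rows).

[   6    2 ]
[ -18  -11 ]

inverse = [11/30 1/15; -3/5 -1/5]

Gauss-Jordan on [A | I]:
R1 <- (1/6)*R1:  [   1  1/3  |  1/6    0 ]
R2 <- R2 - (-18)*R1:  [  0  -5  |   3   1 ]
R2 <- (1/-5)*R2:  [    0     1  |  -3/5  -1/5 ]
R1 <- R1 - (1/3)*R2:  [     1      0  |  11/30   1/15 ]
Right block of [I | A^{-1}] is the inverse:
[ 11/30  1/15 ]
[  -3/5  -1/5 ]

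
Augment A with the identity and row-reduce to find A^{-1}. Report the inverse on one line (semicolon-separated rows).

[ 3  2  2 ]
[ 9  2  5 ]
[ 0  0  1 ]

Gauss-Jordan on [A | I]:
R1 <- (1/3)*R1:  [   1  2/3  2/3  |  1/3    0    0 ]
R2 <- R2 - (9)*R1:  [  0  -4  -1  |  -3   1   0 ]
R2 <- (1/-4)*R2:  [    0     1   1/4  |   3/4  -1/4     0 ]
R1 <- R1 - (2/3)*R2:  [    1     0   1/2  |  -1/6   1/6     0 ]
R1 <- R1 - (1/2)*R3:  [    1     0     0  |  -1/6   1/6  -1/2 ]
R2 <- R2 - (1/4)*R3:  [    0     1     0  |   3/4  -1/4  -1/4 ]
Right block of [I | A^{-1}] is the inverse:
[ -1/6   1/6  -1/2 ]
[  3/4  -1/4  -1/4 ]
[    0     0     1 ]

inverse = [-1/6 1/6 -1/2; 3/4 -1/4 -1/4; 0 0 1]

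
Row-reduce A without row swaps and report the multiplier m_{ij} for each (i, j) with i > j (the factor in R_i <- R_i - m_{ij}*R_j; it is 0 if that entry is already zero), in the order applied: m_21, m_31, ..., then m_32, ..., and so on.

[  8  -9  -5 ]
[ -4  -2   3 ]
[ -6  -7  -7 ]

Forward elimination:
R2 <- R2 - (-1/2)*R1:  [     0  -13/2    1/2 ]
R3 <- R3 - (-3/4)*R1:  [     0  -55/4  -43/4 ]
R3 <- R3 - (55/26)*R2:  [       0        0  -307/26 ]
Multipliers (in order of application): m_{21} = -1/2, m_{31} = -3/4, m_{32} = 55/26

multipliers: -1/2, -3/4, 55/26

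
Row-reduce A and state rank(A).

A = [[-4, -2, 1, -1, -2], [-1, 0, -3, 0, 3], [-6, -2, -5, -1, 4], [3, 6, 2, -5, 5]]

Row reduction:
R2 <- R2 - (1/4)*R1:  [     0    1/2  -13/4    1/4    7/2 ]
R3 <- R3 - (3/2)*R1:  [     0      1  -13/2    1/2      7 ]
R4 <- R4 - (-3/4)*R1:  [     0    9/2   11/4  -23/4    7/2 ]
R3 <- R3 - (2)*R2:  [ 0  0  0  0  0 ]
R4 <- R4 - (9)*R2:  [   0    0   32   -8  -28 ]
R3 <-> R4   (pivot in column 3 was zero)
[ -4   -2      1   -1   -2 ]
[  0  1/2  -13/4  1/4  7/2 ]
[  0    0     32   -8  -28 ]
[  0    0      0    0    0 ]
Row echelon form:
[ -4   -2      1   -1   -2 ]
[  0  1/2  -13/4  1/4  7/2 ]
[  0    0     32   -8  -28 ]
[  0    0      0    0    0 ]
Nonzero rows / pivot columns: 3

rank(A) = 3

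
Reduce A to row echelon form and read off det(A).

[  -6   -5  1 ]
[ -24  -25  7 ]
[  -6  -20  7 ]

det(A) = -90

Forward elimination:
R2 <- R2 - (4)*R1:  [  0  -5   3 ]
R3 <- R3 - (1)*R1:  [   0  -15    6 ]
R3 <- R3 - (3)*R2:  [  0   0  -3 ]
Upper-triangular form:
[ -6  -5   1 ]
[  0  -5   3 ]
[  0   0  -3 ]
det(A) = (-1)^0 * (-6) * (-5) * (-3) = -90  (0 row swaps -> sign +1)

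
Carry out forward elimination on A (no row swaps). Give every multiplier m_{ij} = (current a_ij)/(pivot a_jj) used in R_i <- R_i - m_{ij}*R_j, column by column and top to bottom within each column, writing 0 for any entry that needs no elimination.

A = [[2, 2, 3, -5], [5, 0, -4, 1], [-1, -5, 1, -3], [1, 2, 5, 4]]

multipliers: 5/2, -1/2, 1/2, 4/5, -1/5, 4/39

Forward elimination:
R2 <- R2 - (5/2)*R1:  [     0     -5  -23/2   27/2 ]
R3 <- R3 - (-1/2)*R1:  [     0     -4    5/2  -11/2 ]
R4 <- R4 - (1/2)*R1:  [    0     1   7/2  13/2 ]
R3 <- R3 - (4/5)*R2:  [       0        0   117/10  -163/10 ]
R4 <- R4 - (-1/5)*R2:  [    0     0   6/5  46/5 ]
R4 <- R4 - (4/39)*R3:  [      0       0       0  424/39 ]
Multipliers (in order of application): m_{21} = 5/2, m_{31} = -1/2, m_{41} = 1/2, m_{32} = 4/5, m_{42} = -1/5, m_{43} = 4/39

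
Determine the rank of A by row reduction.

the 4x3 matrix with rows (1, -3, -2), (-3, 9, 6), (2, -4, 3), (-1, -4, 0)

Row reduction:
R2 <- R2 - (-3)*R1:  [ 0  0  0 ]
R3 <- R3 - (2)*R1:  [ 0  2  7 ]
R4 <- R4 - (-1)*R1:  [  0  -7  -2 ]
R2 <-> R3   (pivot in column 2 was zero)
[ 1  -3  -2 ]
[ 0   2   7 ]
[ 0   0   0 ]
[ 0  -7  -2 ]
R4 <- R4 - (-7/2)*R2:  [    0     0  45/2 ]
R3 <-> R4   (pivot in column 3 was zero)
[ 1  -3    -2 ]
[ 0   2     7 ]
[ 0   0  45/2 ]
[ 0   0     0 ]
Row echelon form:
[ 1  -3    -2 ]
[ 0   2     7 ]
[ 0   0  45/2 ]
[ 0   0     0 ]
Nonzero rows / pivot columns: 3

rank(A) = 3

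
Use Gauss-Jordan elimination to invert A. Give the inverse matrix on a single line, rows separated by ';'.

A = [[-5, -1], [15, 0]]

inverse = [0 1/15; -1 -1/3]

Gauss-Jordan on [A | I]:
R1 <- (1/-5)*R1:  [    1   1/5  |  -1/5     0 ]
R2 <- R2 - (15)*R1:  [  0  -3  |   3   1 ]
R2 <- (1/-3)*R2:  [    0     1  |    -1  -1/3 ]
R1 <- R1 - (1/5)*R2:  [    1     0  |     0  1/15 ]
Right block of [I | A^{-1}] is the inverse:
[  0  1/15 ]
[ -1  -1/3 ]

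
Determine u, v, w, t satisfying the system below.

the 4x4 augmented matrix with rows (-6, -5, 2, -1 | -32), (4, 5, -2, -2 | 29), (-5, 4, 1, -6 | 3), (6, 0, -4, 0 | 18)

(3, 3, 0, -1)

Forward elimination on [A|b]:
R2 <- R2 - (-2/3)*R1:  [    0   5/3  -2/3  -8/3  23/3 ]
R3 <- R3 - (5/6)*R1:  [     0   49/6   -2/3  -31/6   89/3 ]
R4 <- R4 - (-1)*R1:  [   0   -5   -2   -1  -14 ]
R3 <- R3 - (49/10)*R2:  [      0       0    13/5   79/10  -79/10 ]
R4 <- R4 - (-3)*R2:  [  0   0  -4  -9   9 ]
R4 <- R4 - (-20/13)*R3:  [      0       0       0   41/13  -41/13 ]
Row echelon form:
[ -6   -5     2     -1  |     -32 ]
[  0  5/3  -2/3   -8/3  |    23/3 ]
[  0    0  13/5  79/10  |  -79/10 ]
[  0    0     0  41/13  |  -41/13 ]
Back-substitution:
t = (-41/13) / (41/13) = -1
w = (-79/10 - (79/10)*(-1)) / (13/5) = 0
v = (23/3 - (-2/3)*(0) - (-8/3)*(-1)) / (5/3) = 3
u = (-32 - (-5)*(3) - (2)*(0) - (-1)*(-1)) / -6 = 3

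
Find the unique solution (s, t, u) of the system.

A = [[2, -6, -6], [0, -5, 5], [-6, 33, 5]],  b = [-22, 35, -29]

Forward elimination on [A|b]:
R3 <- R3 - (-3)*R1:  [   0   15  -13  -95 ]
R3 <- R3 - (-3)*R2:  [  0   0   2  10 ]
Row echelon form:
[ 2  -6  -6  |  -22 ]
[ 0  -5   5  |   35 ]
[ 0   0   2  |   10 ]
Back-substitution:
u = (10) / 2 = 5
t = (35 - (5)*(5)) / -5 = -2
s = (-22 - (-6)*(-2) - (-6)*(5)) / 2 = -2

(-2, -2, 5)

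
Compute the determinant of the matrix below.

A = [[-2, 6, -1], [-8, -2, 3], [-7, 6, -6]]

Forward elimination:
R2 <- R2 - (4)*R1:  [   0  -26    7 ]
R3 <- R3 - (7/2)*R1:  [    0   -15  -5/2 ]
R3 <- R3 - (15/26)*R2:  [      0       0  -85/13 ]
Upper-triangular form:
[ -2    6      -1 ]
[  0  -26       7 ]
[  0    0  -85/13 ]
det(A) = (-1)^0 * (-2) * (-26) * (-85/13) = -340  (0 row swaps -> sign +1)

det(A) = -340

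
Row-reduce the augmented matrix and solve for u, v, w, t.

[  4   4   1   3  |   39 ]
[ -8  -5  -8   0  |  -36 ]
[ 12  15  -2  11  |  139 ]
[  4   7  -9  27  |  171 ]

Forward elimination on [A|b]:
R2 <- R2 - (-2)*R1:  [  0   3  -6   6  42 ]
R3 <- R3 - (3)*R1:  [  0   3  -5   2  22 ]
R4 <- R4 - (1)*R1:  [   0    3  -10   24  132 ]
R3 <- R3 - (1)*R2:  [   0    0    1   -4  -20 ]
R4 <- R4 - (1)*R2:  [  0   0  -4  18  90 ]
R4 <- R4 - (-4)*R3:  [  0   0   0   2  10 ]
Row echelon form:
[ 4  4   1   3  |   39 ]
[ 0  3  -6   6  |   42 ]
[ 0  0   1  -4  |  -20 ]
[ 0  0   0   2  |   10 ]
Back-substitution:
t = (10) / 2 = 5
w = (-20 - (-4)*(5)) / 1 = 0
v = (42 - (-6)*(0) - (6)*(5)) / 3 = 4
u = (39 - (4)*(4) - (1)*(0) - (3)*(5)) / 4 = 2

(2, 4, 0, 5)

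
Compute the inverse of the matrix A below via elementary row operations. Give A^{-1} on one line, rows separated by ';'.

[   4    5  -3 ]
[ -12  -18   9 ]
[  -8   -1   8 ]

Gauss-Jordan on [A | I]:
R1 <- (1/4)*R1:  [    1   5/4  -3/4  |   1/4     0     0 ]
R2 <- R2 - (-12)*R1:  [  0  -3   0  |   3   1   0 ]
R3 <- R3 - (-8)*R1:  [ 0  9  2  |  2  0  1 ]
R2 <- (1/-3)*R2:  [    0     1     0  |    -1  -1/3     0 ]
R1 <- R1 - (5/4)*R2:  [    1     0  -3/4  |   3/2  5/12     0 ]
R3 <- R3 - (9)*R2:  [  0   0   2  |  11   3   1 ]
R3 <- (1/2)*R3:  [    0     0     1  |  11/2   3/2   1/2 ]
R1 <- R1 - (-3/4)*R3:  [     1      0      0  |   45/8  37/24    3/8 ]
Right block of [I | A^{-1}] is the inverse:
[ 45/8  37/24  3/8 ]
[   -1   -1/3    0 ]
[ 11/2    3/2  1/2 ]

inverse = [45/8 37/24 3/8; -1 -1/3 0; 11/2 3/2 1/2]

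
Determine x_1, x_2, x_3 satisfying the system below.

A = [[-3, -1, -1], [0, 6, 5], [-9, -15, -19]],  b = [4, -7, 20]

Forward elimination on [A|b]:
R3 <- R3 - (3)*R1:  [   0  -12  -16    8 ]
R3 <- R3 - (-2)*R2:  [  0   0  -6  -6 ]
Row echelon form:
[ -3  -1  -1  |   4 ]
[  0   6   5  |  -7 ]
[  0   0  -6  |  -6 ]
Back-substitution:
x_3 = (-6) / -6 = 1
x_2 = (-7 - (5)*(1)) / 6 = -2
x_1 = (4 - (-1)*(-2) - (-1)*(1)) / -3 = -1

(-1, -2, 1)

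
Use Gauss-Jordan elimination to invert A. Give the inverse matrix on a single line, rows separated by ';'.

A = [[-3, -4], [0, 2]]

Gauss-Jordan on [A | I]:
R1 <- (1/-3)*R1:  [    1   4/3  |  -1/3     0 ]
R2 <- (1/2)*R2:  [   0    1  |    0  1/2 ]
R1 <- R1 - (4/3)*R2:  [    1     0  |  -1/3  -2/3 ]
Right block of [I | A^{-1}] is the inverse:
[ -1/3  -2/3 ]
[    0   1/2 ]

inverse = [-1/3 -2/3; 0 1/2]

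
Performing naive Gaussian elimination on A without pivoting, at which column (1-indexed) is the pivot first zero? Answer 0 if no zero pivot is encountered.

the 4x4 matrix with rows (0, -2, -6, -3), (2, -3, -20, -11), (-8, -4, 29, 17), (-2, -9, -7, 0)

first zero-pivot column = 1

Naive forward elimination:
Pivot entry (1,1) is zero but row 2 has 2 in column 1 -> naive elimination stops; a row interchange (e.g. R1 <-> R2) would be required here.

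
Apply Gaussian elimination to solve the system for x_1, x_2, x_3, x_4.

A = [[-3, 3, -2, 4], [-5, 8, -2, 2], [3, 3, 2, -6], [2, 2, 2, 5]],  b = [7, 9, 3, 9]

Forward elimination on [A|b]:
R2 <- R2 - (5/3)*R1:  [     0      3    4/3  -14/3   -8/3 ]
R3 <- R3 - (-1)*R1:  [  0   6   0  -2  10 ]
R4 <- R4 - (-2/3)*R1:  [    0     4   2/3  23/3  41/3 ]
R3 <- R3 - (2)*R2:  [    0     0  -8/3  22/3  46/3 ]
R4 <- R4 - (4/3)*R2:  [     0      0  -10/9  125/9  155/9 ]
R4 <- R4 - (5/12)*R3:  [    0     0     0  65/6  65/6 ]
Row echelon form:
[ -3  3    -2      4  |     7 ]
[  0  3   4/3  -14/3  |  -8/3 ]
[  0  0  -8/3   22/3  |  46/3 ]
[  0  0     0   65/6  |  65/6 ]
Back-substitution:
x_4 = (65/6) / (65/6) = 1
x_3 = (46/3 - (22/3)*(1)) / (-8/3) = -3
x_2 = (-8/3 - (4/3)*(-3) - (-14/3)*(1)) / 3 = 2
x_1 = (7 - (3)*(2) - (-2)*(-3) - (4)*(1)) / -3 = 3

(3, 2, -3, 1)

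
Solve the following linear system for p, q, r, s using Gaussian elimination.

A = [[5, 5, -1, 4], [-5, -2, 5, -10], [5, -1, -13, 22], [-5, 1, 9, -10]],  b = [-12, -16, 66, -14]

(-4, -2, 2, 5)

Forward elimination on [A|b]:
R2 <- R2 - (-1)*R1:  [   0    3    4   -6  -28 ]
R3 <- R3 - (1)*R1:  [   0   -6  -12   18   78 ]
R4 <- R4 - (-1)*R1:  [   0    6    8   -6  -26 ]
R3 <- R3 - (-2)*R2:  [  0   0  -4   6  22 ]
R4 <- R4 - (2)*R2:  [  0   0   0   6  30 ]
Row echelon form:
[ 5  5  -1   4  |  -12 ]
[ 0  3   4  -6  |  -28 ]
[ 0  0  -4   6  |   22 ]
[ 0  0   0   6  |   30 ]
Back-substitution:
s = (30) / 6 = 5
r = (22 - (6)*(5)) / -4 = 2
q = (-28 - (4)*(2) - (-6)*(5)) / 3 = -2
p = (-12 - (5)*(-2) - (-1)*(2) - (4)*(5)) / 5 = -4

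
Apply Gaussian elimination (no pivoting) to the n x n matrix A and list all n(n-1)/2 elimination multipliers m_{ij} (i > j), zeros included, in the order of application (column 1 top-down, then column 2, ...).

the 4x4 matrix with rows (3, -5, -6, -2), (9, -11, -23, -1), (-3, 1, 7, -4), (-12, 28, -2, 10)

Forward elimination:
R2 <- R2 - (3)*R1:  [  0   4  -5   5 ]
R3 <- R3 - (-1)*R1:  [  0  -4   1  -6 ]
R4 <- R4 - (-4)*R1:  [   0    8  -26    2 ]
R3 <- R3 - (-1)*R2:  [  0   0  -4  -1 ]
R4 <- R4 - (2)*R2:  [   0    0  -16   -8 ]
R4 <- R4 - (4)*R3:  [  0   0   0  -4 ]
Multipliers (in order of application): m_{21} = 3, m_{31} = -1, m_{41} = -4, m_{32} = -1, m_{42} = 2, m_{43} = 4

multipliers: 3, -1, -4, -1, 2, 4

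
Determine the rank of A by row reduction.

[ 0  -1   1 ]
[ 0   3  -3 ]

Row reduction:
R2 <- R2 - (-3)*R1:  [ 0  0  0 ]
Row echelon form:
[ 0  -1  1 ]
[ 0   0  0 ]
Nonzero rows / pivot columns: 1

rank(A) = 1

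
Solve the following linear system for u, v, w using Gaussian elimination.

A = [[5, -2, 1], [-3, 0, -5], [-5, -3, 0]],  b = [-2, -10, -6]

(0, 2, 2)

Forward elimination on [A|b]:
R2 <- R2 - (-3/5)*R1:  [     0   -6/5  -22/5  -56/5 ]
R3 <- R3 - (-1)*R1:  [  0  -5   1  -8 ]
R3 <- R3 - (25/6)*R2:  [     0      0   58/3  116/3 ]
Row echelon form:
[ 5    -2      1  |     -2 ]
[ 0  -6/5  -22/5  |  -56/5 ]
[ 0     0   58/3  |  116/3 ]
Back-substitution:
w = (116/3) / (58/3) = 2
v = (-56/5 - (-22/5)*(2)) / (-6/5) = 2
u = (-2 - (-2)*(2) - (1)*(2)) / 5 = 0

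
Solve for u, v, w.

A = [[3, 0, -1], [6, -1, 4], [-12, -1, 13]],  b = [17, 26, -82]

(5, -4, -2)

Forward elimination on [A|b]:
R2 <- R2 - (2)*R1:  [  0  -1   6  -8 ]
R3 <- R3 - (-4)*R1:  [   0   -1    9  -14 ]
R3 <- R3 - (1)*R2:  [  0   0   3  -6 ]
Row echelon form:
[ 3   0  -1  |  17 ]
[ 0  -1   6  |  -8 ]
[ 0   0   3  |  -6 ]
Back-substitution:
w = (-6) / 3 = -2
v = (-8 - (6)*(-2)) / -1 = -4
u = (17 - (-1)*(-2)) / 3 = 5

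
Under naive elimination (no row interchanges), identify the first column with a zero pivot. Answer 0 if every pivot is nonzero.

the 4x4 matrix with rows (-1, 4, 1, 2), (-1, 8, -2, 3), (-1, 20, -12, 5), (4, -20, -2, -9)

first zero-pivot column = 0

Naive forward elimination:
R2 <- R2 - (1)*R1:  [  0   4  -3   1 ]
R3 <- R3 - (1)*R1:  [   0   16  -13    3 ]
R4 <- R4 - (-4)*R1:  [  0  -4   2  -1 ]
R3 <- R3 - (4)*R2:  [  0   0  -1  -1 ]
R4 <- R4 - (-1)*R2:  [  0   0  -1   0 ]
R4 <- R4 - (1)*R3:  [ 0  0  0  1 ]
All pivots nonzero; naive elimination completes without hitting a zero pivot.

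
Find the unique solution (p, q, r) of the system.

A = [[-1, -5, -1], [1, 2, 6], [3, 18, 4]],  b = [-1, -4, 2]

(2, 0, -1)

Forward elimination on [A|b]:
R2 <- R2 - (-1)*R1:  [  0  -3   5  -5 ]
R3 <- R3 - (-3)*R1:  [  0   3   1  -1 ]
R3 <- R3 - (-1)*R2:  [  0   0   6  -6 ]
Row echelon form:
[ -1  -5  -1  |  -1 ]
[  0  -3   5  |  -5 ]
[  0   0   6  |  -6 ]
Back-substitution:
r = (-6) / 6 = -1
q = (-5 - (5)*(-1)) / -3 = 0
p = (-1 - (-5)*(0) - (-1)*(-1)) / -1 = 2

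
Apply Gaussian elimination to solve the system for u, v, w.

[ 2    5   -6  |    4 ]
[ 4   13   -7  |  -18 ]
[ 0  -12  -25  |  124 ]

(-5, -2, -4)

Forward elimination on [A|b]:
R2 <- R2 - (2)*R1:  [   0    3    5  -26 ]
R3 <- R3 - (-4)*R2:  [  0   0  -5  20 ]
Row echelon form:
[ 2  5  -6  |    4 ]
[ 0  3   5  |  -26 ]
[ 0  0  -5  |   20 ]
Back-substitution:
w = (20) / -5 = -4
v = (-26 - (5)*(-4)) / 3 = -2
u = (4 - (5)*(-2) - (-6)*(-4)) / 2 = -5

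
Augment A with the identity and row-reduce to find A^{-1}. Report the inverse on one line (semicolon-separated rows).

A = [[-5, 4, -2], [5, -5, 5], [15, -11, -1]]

inverse = [-3 -13/10 -1/2; -4 -7/4 -3/4; -1 -1/4 -1/4]

Gauss-Jordan on [A | I]:
R1 <- (1/-5)*R1:  [    1  -4/5   2/5  |  -1/5     0     0 ]
R2 <- R2 - (5)*R1:  [  0  -1   3  |   1   1   0 ]
R3 <- R3 - (15)*R1:  [  0   1  -7  |   3   0   1 ]
R2 <- (1/-1)*R2:  [  0   1  -3  |  -1  -1   0 ]
R1 <- R1 - (-4/5)*R2:  [    1     0    -2  |    -1  -4/5     0 ]
R3 <- R3 - (1)*R2:  [  0   0  -4  |   4   1   1 ]
R3 <- (1/-4)*R3:  [    0     0     1  |    -1  -1/4  -1/4 ]
R1 <- R1 - (-2)*R3:  [      1       0       0  |      -3  -13/10    -1/2 ]
R2 <- R2 - (-3)*R3:  [    0     1     0  |    -4  -7/4  -3/4 ]
Right block of [I | A^{-1}] is the inverse:
[ -3  -13/10  -1/2 ]
[ -4    -7/4  -3/4 ]
[ -1    -1/4  -1/4 ]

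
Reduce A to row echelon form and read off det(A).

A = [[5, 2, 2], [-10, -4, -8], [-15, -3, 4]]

Forward elimination:
R2 <- R2 - (-2)*R1:  [  0   0  -4 ]
R3 <- R3 - (-3)*R1:  [  0   3  10 ]
R2 <-> R3   (pivot in column 2 was zero)
[ 5  2   2 ]
[ 0  3  10 ]
[ 0  0  -4 ]
Upper-triangular form:
[ 5  2   2 ]
[ 0  3  10 ]
[ 0  0  -4 ]
det(A) = (-1)^1 * (5) * (3) * (-4) = 60  (1 row swap -> sign -1)

det(A) = 60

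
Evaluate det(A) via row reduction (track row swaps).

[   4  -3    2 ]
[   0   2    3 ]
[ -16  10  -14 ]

Forward elimination:
R3 <- R3 - (-4)*R1:  [  0  -2  -6 ]
R3 <- R3 - (-1)*R2:  [  0   0  -3 ]
Upper-triangular form:
[ 4  -3   2 ]
[ 0   2   3 ]
[ 0   0  -3 ]
det(A) = (-1)^0 * (4) * (2) * (-3) = -24  (0 row swaps -> sign +1)

det(A) = -24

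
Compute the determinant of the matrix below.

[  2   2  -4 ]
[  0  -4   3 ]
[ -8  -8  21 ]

det(A) = -40

Forward elimination:
R3 <- R3 - (-4)*R1:  [ 0  0  5 ]
Upper-triangular form:
[ 2   2  -4 ]
[ 0  -4   3 ]
[ 0   0   5 ]
det(A) = (-1)^0 * (2) * (-4) * (5) = -40  (0 row swaps -> sign +1)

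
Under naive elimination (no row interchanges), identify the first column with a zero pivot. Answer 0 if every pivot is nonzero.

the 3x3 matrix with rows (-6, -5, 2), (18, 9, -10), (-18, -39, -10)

Naive forward elimination:
R2 <- R2 - (-3)*R1:  [  0  -6  -4 ]
R3 <- R3 - (3)*R1:  [   0  -24  -16 ]
R3 <- R3 - (4)*R2:  [ 0  0  0 ]
Matrix at this point:
[ -6  -5   2 ]
[  0  -6  -4 ]
[  0   0   0 ]
Pivot entry (3,3) in the last row is zero and there are no rows below to swap with -> zero pivot in column 3 (A is singular).

first zero-pivot column = 3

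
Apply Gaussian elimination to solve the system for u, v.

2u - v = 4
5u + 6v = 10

(2, 0)

Forward elimination on [A|b]:
R2 <- R2 - (5/2)*R1:  [    0  17/2     0 ]
Row echelon form:
[ 2    -1  |  4 ]
[ 0  17/2  |  0 ]
Back-substitution:
v = (0) / (17/2) = 0
u = (4 - (-1)*(0)) / 2 = 2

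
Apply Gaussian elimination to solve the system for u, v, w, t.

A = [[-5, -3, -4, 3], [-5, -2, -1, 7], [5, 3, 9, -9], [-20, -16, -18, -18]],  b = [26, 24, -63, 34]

Forward elimination on [A|b]:
R2 <- R2 - (1)*R1:  [  0   1   3   4  -2 ]
R3 <- R3 - (-1)*R1:  [   0    0    5   -6  -37 ]
R4 <- R4 - (4)*R1:  [   0   -4   -2  -30  -70 ]
R4 <- R4 - (-4)*R2:  [   0    0   10  -14  -78 ]
R4 <- R4 - (2)*R3:  [  0   0   0  -2  -4 ]
Row echelon form:
[ -5  -3  -4   3  |   26 ]
[  0   1   3   4  |   -2 ]
[  0   0   5  -6  |  -37 ]
[  0   0   0  -2  |   -4 ]
Back-substitution:
t = (-4) / -2 = 2
w = (-37 - (-6)*(2)) / 5 = -5
v = (-2 - (3)*(-5) - (4)*(2)) / 1 = 5
u = (26 - (-3)*(5) - (-4)*(-5) - (3)*(2)) / -5 = -3

(-3, 5, -5, 2)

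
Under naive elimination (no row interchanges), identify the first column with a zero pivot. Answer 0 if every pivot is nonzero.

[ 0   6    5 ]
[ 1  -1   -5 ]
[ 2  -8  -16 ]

Naive forward elimination:
Pivot entry (1,1) is zero but row 2 has 1 in column 1 -> naive elimination stops; a row interchange (e.g. R1 <-> R2) would be required here.

first zero-pivot column = 1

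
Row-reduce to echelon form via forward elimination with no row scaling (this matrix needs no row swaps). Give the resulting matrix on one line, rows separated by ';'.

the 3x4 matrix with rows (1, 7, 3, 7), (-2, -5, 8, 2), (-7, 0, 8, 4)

REF = [1 7 3 7; 0 9 14 16; 0 0 -425/9 -307/9]

Forward elimination:
R2 <- R2 - (-2)*R1:  [  0   9  14  16 ]
R3 <- R3 - (-7)*R1:  [  0  49  29  53 ]
R3 <- R3 - (49/9)*R2:  [      0       0  -425/9  -307/9 ]
Row echelon form:
[ 1  7       3       7 ]
[ 0  9      14      16 ]
[ 0  0  -425/9  -307/9 ]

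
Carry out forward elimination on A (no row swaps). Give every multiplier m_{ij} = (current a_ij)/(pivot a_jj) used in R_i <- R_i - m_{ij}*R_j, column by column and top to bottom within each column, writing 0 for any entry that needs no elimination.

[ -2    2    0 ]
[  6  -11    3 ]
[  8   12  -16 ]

multipliers: -3, -4, -4

Forward elimination:
R2 <- R2 - (-3)*R1:  [  0  -5   3 ]
R3 <- R3 - (-4)*R1:  [   0   20  -16 ]
R3 <- R3 - (-4)*R2:  [  0   0  -4 ]
Multipliers (in order of application): m_{21} = -3, m_{31} = -4, m_{32} = -4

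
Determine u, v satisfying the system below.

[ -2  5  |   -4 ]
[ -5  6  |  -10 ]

Forward elimination on [A|b]:
R2 <- R2 - (5/2)*R1:  [     0  -13/2      0 ]
Row echelon form:
[ -2      5  |  -4 ]
[  0  -13/2  |   0 ]
Back-substitution:
v = (0) / (-13/2) = 0
u = (-4 - (5)*(0)) / -2 = 2

(2, 0)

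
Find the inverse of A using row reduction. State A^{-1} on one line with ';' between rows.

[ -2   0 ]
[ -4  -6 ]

inverse = [-1/2 0; 1/3 -1/6]

Gauss-Jordan on [A | I]:
R1 <- (1/-2)*R1:  [    1     0  |  -1/2     0 ]
R2 <- R2 - (-4)*R1:  [  0  -6  |  -2   1 ]
R2 <- (1/-6)*R2:  [    0     1  |   1/3  -1/6 ]
Right block of [I | A^{-1}] is the inverse:
[ -1/2     0 ]
[  1/3  -1/6 ]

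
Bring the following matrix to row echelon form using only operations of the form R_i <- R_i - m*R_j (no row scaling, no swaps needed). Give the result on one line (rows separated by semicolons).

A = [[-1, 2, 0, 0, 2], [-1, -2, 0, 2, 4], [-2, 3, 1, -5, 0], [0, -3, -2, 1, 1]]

REF = [-1 2 0 0 2; 0 -4 0 2 2; 0 0 1 -11/2 -9/2; 0 0 0 -23/2 -19/2]

Forward elimination:
R2 <- R2 - (1)*R1:  [  0  -4   0   2   2 ]
R3 <- R3 - (2)*R1:  [  0  -1   1  -5  -4 ]
R3 <- R3 - (1/4)*R2:  [     0      0      1  -11/2   -9/2 ]
R4 <- R4 - (3/4)*R2:  [    0     0    -2  -1/2  -1/2 ]
R4 <- R4 - (-2)*R3:  [     0      0      0  -23/2  -19/2 ]
Row echelon form:
[ -1   2  0      0      2 ]
[  0  -4  0      2      2 ]
[  0   0  1  -11/2   -9/2 ]
[  0   0  0  -23/2  -19/2 ]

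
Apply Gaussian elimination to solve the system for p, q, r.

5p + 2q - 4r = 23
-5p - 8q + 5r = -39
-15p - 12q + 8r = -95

(5, 3, 2)

Forward elimination on [A|b]:
R2 <- R2 - (-1)*R1:  [   0   -6    1  -16 ]
R3 <- R3 - (-3)*R1:  [   0   -6   -4  -26 ]
R3 <- R3 - (1)*R2:  [   0    0   -5  -10 ]
Row echelon form:
[ 5   2  -4  |   23 ]
[ 0  -6   1  |  -16 ]
[ 0   0  -5  |  -10 ]
Back-substitution:
r = (-10) / -5 = 2
q = (-16 - (1)*(2)) / -6 = 3
p = (23 - (2)*(3) - (-4)*(2)) / 5 = 5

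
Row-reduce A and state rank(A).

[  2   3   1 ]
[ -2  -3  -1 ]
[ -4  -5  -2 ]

rank(A) = 2

Row reduction:
R2 <- R2 - (-1)*R1:  [ 0  0  0 ]
R3 <- R3 - (-2)*R1:  [ 0  1  0 ]
R2 <-> R3   (pivot in column 2 was zero)
[ 2  3  1 ]
[ 0  1  0 ]
[ 0  0  0 ]
Row echelon form:
[ 2  3  1 ]
[ 0  1  0 ]
[ 0  0  0 ]
Nonzero rows / pivot columns: 2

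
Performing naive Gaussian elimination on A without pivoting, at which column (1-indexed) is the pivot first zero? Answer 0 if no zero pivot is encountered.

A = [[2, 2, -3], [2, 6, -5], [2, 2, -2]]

Naive forward elimination:
R2 <- R2 - (1)*R1:  [  0   4  -2 ]
R3 <- R3 - (1)*R1:  [ 0  0  1 ]
All pivots nonzero; naive elimination completes without hitting a zero pivot.

first zero-pivot column = 0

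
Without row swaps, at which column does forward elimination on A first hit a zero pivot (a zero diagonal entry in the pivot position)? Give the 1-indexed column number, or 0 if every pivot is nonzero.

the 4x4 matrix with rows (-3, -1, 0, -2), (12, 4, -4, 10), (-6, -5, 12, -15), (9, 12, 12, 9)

first zero-pivot column = 2

Naive forward elimination:
R2 <- R2 - (-4)*R1:  [  0   0  -4   2 ]
R3 <- R3 - (2)*R1:  [   0   -3   12  -11 ]
R4 <- R4 - (-3)*R1:  [  0   9  12   3 ]
Matrix at this point:
[ -3  -1   0   -2 ]
[  0   0  -4    2 ]
[  0  -3  12  -11 ]
[  0   9  12    3 ]
Pivot entry (2,2) is zero but row 3 has -3 in column 2 -> naive elimination stops; a row interchange (e.g. R2 <-> R3) would be required here.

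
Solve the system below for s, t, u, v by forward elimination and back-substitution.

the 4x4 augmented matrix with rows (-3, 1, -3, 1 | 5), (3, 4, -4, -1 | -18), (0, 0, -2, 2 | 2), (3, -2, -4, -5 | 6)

Forward elimination on [A|b]:
R2 <- R2 - (-1)*R1:  [   0    5   -7    0  -13 ]
R4 <- R4 - (-1)*R1:  [  0  -1  -7  -4  11 ]
R4 <- R4 - (-1/5)*R2:  [     0      0  -42/5     -4   42/5 ]
R4 <- R4 - (21/5)*R3:  [     0      0      0  -62/5      0 ]
Row echelon form:
[ -3  1  -3      1  |    5 ]
[  0  5  -7      0  |  -13 ]
[  0  0  -2      2  |    2 ]
[  0  0   0  -62/5  |    0 ]
Back-substitution:
v = (0) / (-62/5) = 0
u = (2 - (2)*(0)) / -2 = -1
t = (-13 - (-7)*(-1)) / 5 = -4
s = (5 - (1)*(-4) - (-3)*(-1) - (1)*(0)) / -3 = -2

(-2, -4, -1, 0)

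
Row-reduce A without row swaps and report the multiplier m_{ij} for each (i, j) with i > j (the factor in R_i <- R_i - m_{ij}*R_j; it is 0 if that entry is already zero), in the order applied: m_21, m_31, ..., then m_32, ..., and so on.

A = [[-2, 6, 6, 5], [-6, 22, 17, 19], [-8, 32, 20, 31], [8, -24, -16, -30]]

multipliers: 3, 4, -4, 2, 0, -4

Forward elimination:
R2 <- R2 - (3)*R1:  [  0   4  -1   4 ]
R3 <- R3 - (4)*R1:  [  0   8  -4  11 ]
R4 <- R4 - (-4)*R1:  [   0    0    8  -10 ]
R3 <- R3 - (2)*R2:  [  0   0  -2   3 ]
R4: entry in column 2 is already 0 -> m_{42} = 0 (no row operation needed)
R4 <- R4 - (-4)*R3:  [ 0  0  0  2 ]
Multipliers (in order of application): m_{21} = 3, m_{31} = 4, m_{41} = -4, m_{32} = 2, m_{42} = 0, m_{43} = -4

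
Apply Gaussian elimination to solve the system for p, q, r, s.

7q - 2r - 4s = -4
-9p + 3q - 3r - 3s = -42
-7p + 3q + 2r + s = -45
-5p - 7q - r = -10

(5, -2, -1, -2)

Forward elimination on [A|b]:
R1 <-> R2   (pivot in column 1 was zero)
[ -9   3  -3  -3  -42 ]
[  0   7  -2  -4   -4 ]
[ -7   3   2   1  -45 ]
[ -5  -7  -1   0  -10 ]
R3 <- R3 - (7/9)*R1:  [     0    2/3   13/3   10/3  -37/3 ]
R4 <- R4 - (5/9)*R1:  [     0  -26/3    2/3    5/3   40/3 ]
R3 <- R3 - (2/21)*R2:  [       0        0    95/21     26/7  -251/21 ]
R4 <- R4 - (-26/21)*R2:  [      0       0  -38/21   -23/7  176/21 ]
R4 <- R4 - (-2/5)*R3:  [    0     0     0  -9/5  18/5 ]
Row echelon form:
[ -9  3     -3    -3  |      -42 ]
[  0  7     -2    -4  |       -4 ]
[  0  0  95/21  26/7  |  -251/21 ]
[  0  0      0  -9/5  |     18/5 ]
Back-substitution:
s = (18/5) / (-9/5) = -2
r = (-251/21 - (26/7)*(-2)) / (95/21) = -1
q = (-4 - (-2)*(-1) - (-4)*(-2)) / 7 = -2
p = (-42 - (3)*(-2) - (-3)*(-1) - (-3)*(-2)) / -9 = 5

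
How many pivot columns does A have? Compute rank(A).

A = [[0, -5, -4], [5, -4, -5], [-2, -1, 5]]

Row reduction:
R1 <-> R2   (pivot in column 1 was zero)
[  5  -4  -5 ]
[  0  -5  -4 ]
[ -2  -1   5 ]
R3 <- R3 - (-2/5)*R1:  [     0  -13/5      3 ]
R3 <- R3 - (13/25)*R2:  [      0       0  127/25 ]
Row echelon form:
[ 5  -4      -5 ]
[ 0  -5      -4 ]
[ 0   0  127/25 ]
Nonzero rows / pivot columns: 3

rank(A) = 3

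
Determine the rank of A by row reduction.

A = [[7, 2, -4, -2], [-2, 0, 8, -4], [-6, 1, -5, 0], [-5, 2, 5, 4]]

rank(A) = 4

Row reduction:
R2 <- R2 - (-2/7)*R1:  [     0    4/7   48/7  -32/7 ]
R3 <- R3 - (-6/7)*R1:  [     0   19/7  -59/7  -12/7 ]
R4 <- R4 - (-5/7)*R1:  [    0  24/7  15/7  18/7 ]
R3 <- R3 - (19/4)*R2:  [   0    0  -41   20 ]
R4 <- R4 - (6)*R2:  [   0    0  -39   30 ]
R4 <- R4 - (39/41)*R3:  [      0       0       0  450/41 ]
Row echelon form:
[ 7    2    -4      -2 ]
[ 0  4/7  48/7   -32/7 ]
[ 0    0   -41      20 ]
[ 0    0     0  450/41 ]
Nonzero rows / pivot columns: 4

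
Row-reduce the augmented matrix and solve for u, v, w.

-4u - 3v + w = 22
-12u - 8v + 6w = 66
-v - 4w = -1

(-3, -3, 1)

Forward elimination on [A|b]:
R2 <- R2 - (3)*R1:  [ 0  1  3  0 ]
R3 <- R3 - (-1)*R2:  [  0   0  -1  -1 ]
Row echelon form:
[ -4  -3   1  |  22 ]
[  0   1   3  |   0 ]
[  0   0  -1  |  -1 ]
Back-substitution:
w = (-1) / -1 = 1
v = (0 - (3)*(1)) / 1 = -3
u = (22 - (-3)*(-3) - (1)*(1)) / -4 = -3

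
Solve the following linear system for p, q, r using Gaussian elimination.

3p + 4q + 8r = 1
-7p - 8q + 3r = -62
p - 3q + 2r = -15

(3, 4, -3)

Forward elimination on [A|b]:
R2 <- R2 - (-7/3)*R1:  [      0     4/3    65/3  -179/3 ]
R3 <- R3 - (1/3)*R1:  [     0  -13/3   -2/3  -46/3 ]
R3 <- R3 - (-13/4)*R2:  [      0       0   279/4  -837/4 ]
Row echelon form:
[ 3    4      8  |       1 ]
[ 0  4/3   65/3  |  -179/3 ]
[ 0    0  279/4  |  -837/4 ]
Back-substitution:
r = (-837/4) / (279/4) = -3
q = (-179/3 - (65/3)*(-3)) / (4/3) = 4
p = (1 - (4)*(4) - (8)*(-3)) / 3 = 3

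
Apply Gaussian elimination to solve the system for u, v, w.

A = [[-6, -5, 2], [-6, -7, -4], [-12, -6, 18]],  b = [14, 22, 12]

(1, -4, 0)

Forward elimination on [A|b]:
R2 <- R2 - (1)*R1:  [  0  -2  -6   8 ]
R3 <- R3 - (2)*R1:  [   0    4   14  -16 ]
R3 <- R3 - (-2)*R2:  [ 0  0  2  0 ]
Row echelon form:
[ -6  -5   2  |  14 ]
[  0  -2  -6  |   8 ]
[  0   0   2  |   0 ]
Back-substitution:
w = (0) / 2 = 0
v = (8 - (-6)*(0)) / -2 = -4
u = (14 - (-5)*(-4) - (2)*(0)) / -6 = 1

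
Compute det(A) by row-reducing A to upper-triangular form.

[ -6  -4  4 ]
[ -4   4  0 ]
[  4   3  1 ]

Forward elimination:
R2 <- R2 - (2/3)*R1:  [    0  20/3  -8/3 ]
R3 <- R3 - (-2/3)*R1:  [    0   1/3  11/3 ]
R3 <- R3 - (1/20)*R2:  [    0     0  19/5 ]
Upper-triangular form:
[ -6    -4     4 ]
[  0  20/3  -8/3 ]
[  0     0  19/5 ]
det(A) = (-1)^0 * (-6) * (20/3) * (19/5) = -152  (0 row swaps -> sign +1)

det(A) = -152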